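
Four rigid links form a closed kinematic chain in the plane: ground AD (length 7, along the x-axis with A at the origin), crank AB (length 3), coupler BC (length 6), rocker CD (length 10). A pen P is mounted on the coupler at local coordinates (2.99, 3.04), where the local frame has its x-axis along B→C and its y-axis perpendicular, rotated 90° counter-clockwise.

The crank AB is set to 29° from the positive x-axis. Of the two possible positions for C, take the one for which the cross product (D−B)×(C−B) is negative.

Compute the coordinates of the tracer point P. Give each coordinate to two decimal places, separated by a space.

0.93 -2.46

A=(0,0), D=(7.00,0)
B = A + 3.00·(cos29°, sin29°) = (2.6239, 1.4544)
|BD| = 4.6115
circle(B,6.00) ∩ circle(D,10.00): a=-4.6334, h=3.8120
  candidates: C₊=(-0.5708,6.5332) cross=17.579; C₋=(-2.9754,-0.7017) cross=-17.579
  mode - wants cross < 0 → take C=(-2.9754,-0.7017) (cross=-17.579)
ex = (C−B)/|BC| = (-0.9332,-0.3594); ey = (0.3594,-0.9332)
P = B + 2.99·ex + 3.04·ey = (0.9260,-2.4570)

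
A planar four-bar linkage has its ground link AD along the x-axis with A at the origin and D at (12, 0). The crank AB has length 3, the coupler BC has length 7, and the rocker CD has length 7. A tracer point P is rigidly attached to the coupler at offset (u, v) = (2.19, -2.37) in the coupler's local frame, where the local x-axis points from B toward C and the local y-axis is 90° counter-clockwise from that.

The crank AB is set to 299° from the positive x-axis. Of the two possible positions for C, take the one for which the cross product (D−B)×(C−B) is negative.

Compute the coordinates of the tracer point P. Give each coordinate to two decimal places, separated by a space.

2.43 -5.70

A=(0,0), D=(12.00,0)
B = A + 3.00·(cos299°, sin299°) = (1.4544, -2.6239)
|BD| = 10.8671
circle(B,7.00) ∩ circle(D,7.00): a=5.4335, h=4.4132
  candidates: C₊=(5.6616,2.9707) cross=47.959; C₋=(7.7928,-5.5946) cross=-47.959
  mode - wants cross < 0 → take C=(7.7928,-5.5946) (cross=-47.959)
ex = (C−B)/|BC| = (0.9055,-0.4244); ey = (0.4244,0.9055)
P = B + 2.19·ex + -2.37·ey = (2.4316,-5.6993)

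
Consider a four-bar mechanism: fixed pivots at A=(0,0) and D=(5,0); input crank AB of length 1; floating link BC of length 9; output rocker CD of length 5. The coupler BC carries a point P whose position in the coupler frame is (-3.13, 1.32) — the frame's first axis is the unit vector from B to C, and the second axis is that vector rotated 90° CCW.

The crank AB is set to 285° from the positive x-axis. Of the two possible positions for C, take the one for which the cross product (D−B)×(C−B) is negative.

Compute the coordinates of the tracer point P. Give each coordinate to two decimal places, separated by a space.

A=(0,0), D=(5.00,0)
B = A + 1.00·(cos285°, sin285°) = (0.2588, -0.9659)
|BD| = 4.8386
circle(B,9.00) ∩ circle(D,5.00): a=8.2061, h=3.6959
  candidates: C₊=(7.5619,4.2938) cross=17.883; C₋=(9.0376,-2.9492) cross=-17.883
  mode - wants cross < 0 → take C=(9.0376,-2.9492) (cross=-17.883)
ex = (C−B)/|BC| = (0.9754,-0.2204); ey = (0.2204,0.9754)
P = B + -3.13·ex + 1.32·ey = (-2.5033,1.0114)

-2.50 1.01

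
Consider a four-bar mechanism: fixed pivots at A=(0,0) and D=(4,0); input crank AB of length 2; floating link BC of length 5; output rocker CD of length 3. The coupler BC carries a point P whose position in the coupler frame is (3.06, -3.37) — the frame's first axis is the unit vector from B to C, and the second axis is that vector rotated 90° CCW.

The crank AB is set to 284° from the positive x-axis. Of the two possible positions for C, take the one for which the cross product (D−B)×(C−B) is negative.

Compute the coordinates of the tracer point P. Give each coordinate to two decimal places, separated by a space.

A=(0,0), D=(4.00,0)
B = A + 2.00·(cos284°, sin284°) = (0.4838, -1.9406)
|BD| = 4.0161
circle(B,5.00) ∩ circle(D,3.00): a=4.0000, h=3.0000
  candidates: C₊=(2.5363,2.6187) cross=12.048; C₋=(5.4355,-2.6343) cross=-12.048
  mode - wants cross < 0 → take C=(5.4355,-2.6343) (cross=-12.048)
ex = (C−B)/|BC| = (0.9903,-0.1387); ey = (0.1387,0.9903)
P = B + 3.06·ex + -3.37·ey = (3.0467,-5.7025)

3.05 -5.70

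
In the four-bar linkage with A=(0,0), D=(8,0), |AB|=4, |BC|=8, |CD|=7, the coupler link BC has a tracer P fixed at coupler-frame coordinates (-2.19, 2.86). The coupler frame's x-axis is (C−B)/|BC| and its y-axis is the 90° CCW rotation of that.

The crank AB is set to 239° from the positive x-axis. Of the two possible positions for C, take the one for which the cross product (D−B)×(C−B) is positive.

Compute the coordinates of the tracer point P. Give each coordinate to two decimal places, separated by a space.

-5.63 -3.90

A=(0,0), D=(8.00,0)
B = A + 4.00·(cos239°, sin239°) = (-2.0602, -3.4287)
|BD| = 10.6284
circle(B,8.00) ∩ circle(D,7.00): a=6.0198, h=5.2689
  candidates: C₊=(1.9381,3.5005) cross=56.000; C₋=(5.3376,-6.4739) cross=-56.000
  mode + wants cross > 0 → take C=(1.9381,3.5005) (cross=56.000)
ex = (C−B)/|BC| = (0.4998,0.8661); ey = (-0.8661,0.4998)
P = B + -2.19·ex + 2.86·ey = (-5.6319,-3.8962)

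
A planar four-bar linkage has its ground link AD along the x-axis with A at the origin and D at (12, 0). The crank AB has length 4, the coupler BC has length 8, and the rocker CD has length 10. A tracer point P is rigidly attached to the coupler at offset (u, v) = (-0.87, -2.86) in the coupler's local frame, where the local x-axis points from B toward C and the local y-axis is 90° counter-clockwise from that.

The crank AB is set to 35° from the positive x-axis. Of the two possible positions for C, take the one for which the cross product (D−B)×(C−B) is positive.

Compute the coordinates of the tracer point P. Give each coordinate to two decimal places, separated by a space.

5.20 0.01

A=(0,0), D=(12.00,0)
B = A + 4.00·(cos35°, sin35°) = (3.2766, 2.2943)
|BD| = 9.0201
circle(B,8.00) ∩ circle(D,10.00): a=2.5145, h=7.5946
  candidates: C₊=(7.6401,8.9995) cross=68.503; C₋=(3.7767,-5.6901) cross=-68.503
  mode + wants cross > 0 → take C=(7.6401,8.9995) (cross=68.503)
ex = (C−B)/|BC| = (0.5454,0.8382); ey = (-0.8382,0.5454)
P = B + -0.87·ex + -2.86·ey = (5.1992,0.0052)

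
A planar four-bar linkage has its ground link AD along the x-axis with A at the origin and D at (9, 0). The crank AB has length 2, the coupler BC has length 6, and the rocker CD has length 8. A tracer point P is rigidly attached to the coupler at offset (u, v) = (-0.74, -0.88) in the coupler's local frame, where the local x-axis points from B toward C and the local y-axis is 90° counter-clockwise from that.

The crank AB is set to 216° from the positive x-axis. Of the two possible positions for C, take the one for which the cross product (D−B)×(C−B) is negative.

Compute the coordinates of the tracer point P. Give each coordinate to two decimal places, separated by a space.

-2.76 -1.34

A=(0,0), D=(9.00,0)
B = A + 2.00·(cos216°, sin216°) = (-1.6180, -1.1756)
|BD| = 10.6829
circle(B,6.00) ∩ circle(D,8.00): a=4.0310, h=4.4443
  candidates: C₊=(1.8994,3.6853) cross=47.478; C₋=(2.8775,-5.1493) cross=-47.478
  mode - wants cross < 0 → take C=(2.8775,-5.1493) (cross=-47.478)
ex = (C−B)/|BC| = (0.7493,-0.6623); ey = (0.6623,0.7493)
P = B + -0.74·ex + -0.88·ey = (-2.7553,-1.3448)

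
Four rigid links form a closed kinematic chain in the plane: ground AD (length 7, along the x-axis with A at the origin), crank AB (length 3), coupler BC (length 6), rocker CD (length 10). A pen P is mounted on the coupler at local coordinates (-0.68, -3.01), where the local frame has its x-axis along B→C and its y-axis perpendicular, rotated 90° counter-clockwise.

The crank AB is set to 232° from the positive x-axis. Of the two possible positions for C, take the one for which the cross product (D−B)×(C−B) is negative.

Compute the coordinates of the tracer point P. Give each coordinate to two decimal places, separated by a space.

-4.86 -3.04

A=(0,0), D=(7.00,0)
B = A + 3.00·(cos232°, sin232°) = (-1.8470, -2.3640)
|BD| = 9.1574
circle(B,6.00) ∩ circle(D,10.00): a=1.0842, h=5.9012
  candidates: C₊=(-2.3229,3.6171) cross=54.040; C₋=(0.7239,-7.7853) cross=-54.040
  mode - wants cross < 0 → take C=(0.7239,-7.7853) (cross=-54.040)
ex = (C−B)/|BC| = (0.4285,-0.9035); ey = (0.9035,0.4285)
P = B + -0.68·ex + -3.01·ey = (-4.8580,-3.0394)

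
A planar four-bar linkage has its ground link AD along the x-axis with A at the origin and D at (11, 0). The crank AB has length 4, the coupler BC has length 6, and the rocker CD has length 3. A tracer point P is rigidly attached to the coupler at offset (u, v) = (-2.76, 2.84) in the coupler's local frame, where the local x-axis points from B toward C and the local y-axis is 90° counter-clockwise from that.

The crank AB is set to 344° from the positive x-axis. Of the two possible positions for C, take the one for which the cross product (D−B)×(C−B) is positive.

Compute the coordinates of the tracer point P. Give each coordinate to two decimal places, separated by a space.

A=(0,0), D=(11.00,0)
B = A + 4.00·(cos344°, sin344°) = (3.8450, -1.1025)
|BD| = 7.2394
circle(B,6.00) ∩ circle(D,3.00): a=5.4845, h=2.4332
  candidates: C₊=(8.8950,2.1375) cross=17.615; C₋=(9.6361,-2.6721) cross=-17.615
  mode + wants cross > 0 → take C=(8.8950,2.1375) (cross=17.615)
ex = (C−B)/|BC| = (0.8417,0.5400); ey = (-0.5400,0.8417)
P = B + -2.76·ex + 2.84·ey = (-0.0116,-0.2027)

-0.01 -0.20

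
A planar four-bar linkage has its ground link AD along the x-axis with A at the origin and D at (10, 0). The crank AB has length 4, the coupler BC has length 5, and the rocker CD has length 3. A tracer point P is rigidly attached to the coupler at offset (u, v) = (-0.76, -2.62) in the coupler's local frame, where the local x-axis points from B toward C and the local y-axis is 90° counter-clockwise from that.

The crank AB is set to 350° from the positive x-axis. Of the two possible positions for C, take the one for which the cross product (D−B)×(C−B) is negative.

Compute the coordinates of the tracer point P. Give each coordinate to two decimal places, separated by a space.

A=(0,0), D=(10.00,0)
B = A + 4.00·(cos350°, sin350°) = (3.9392, -0.6946)
|BD| = 6.1004
circle(B,5.00) ∩ circle(D,3.00): a=4.3616, h=2.4447
  candidates: C₊=(7.9941,2.2308) cross=14.914; C₋=(8.5508,-2.6268) cross=-14.914
  mode - wants cross < 0 → take C=(8.5508,-2.6268) (cross=-14.914)
ex = (C−B)/|BC| = (0.9223,-0.3864); ey = (0.3864,0.9223)
P = B + -0.76·ex + -2.62·ey = (2.2258,-2.8174)

2.23 -2.82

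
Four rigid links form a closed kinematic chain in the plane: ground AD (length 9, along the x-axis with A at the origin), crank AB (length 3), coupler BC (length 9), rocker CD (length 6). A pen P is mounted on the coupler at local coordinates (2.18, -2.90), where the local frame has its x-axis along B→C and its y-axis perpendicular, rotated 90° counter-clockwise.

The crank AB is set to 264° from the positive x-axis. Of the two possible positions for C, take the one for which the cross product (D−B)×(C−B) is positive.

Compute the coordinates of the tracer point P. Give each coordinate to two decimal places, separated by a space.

A=(0,0), D=(9.00,0)
B = A + 3.00·(cos264°, sin264°) = (-0.3136, -2.9836)
|BD| = 9.7798
circle(B,9.00) ∩ circle(D,6.00): a=7.1906, h=5.4126
  candidates: C₊=(4.8830,4.3646) cross=52.934; C₋=(8.1854,-5.9444) cross=-52.934
  mode + wants cross > 0 → take C=(4.8830,4.3646) (cross=52.934)
ex = (C−B)/|BC| = (0.5774,0.8165); ey = (-0.8165,0.5774)
P = B + 2.18·ex + -2.90·ey = (3.3129,-2.8781)

3.31 -2.88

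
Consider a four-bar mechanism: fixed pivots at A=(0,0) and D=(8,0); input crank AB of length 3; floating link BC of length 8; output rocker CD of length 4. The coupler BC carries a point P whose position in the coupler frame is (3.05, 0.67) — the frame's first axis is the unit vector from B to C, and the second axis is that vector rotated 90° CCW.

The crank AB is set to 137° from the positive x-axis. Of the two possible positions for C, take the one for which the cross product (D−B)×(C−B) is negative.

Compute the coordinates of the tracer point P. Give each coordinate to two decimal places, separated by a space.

A=(0,0), D=(8.00,0)
B = A + 3.00·(cos137°, sin137°) = (-2.1941, 2.0460)
|BD| = 10.3974
circle(B,8.00) ∩ circle(D,4.00): a=7.5070, h=2.7651
  candidates: C₊=(5.7102,3.2798) cross=28.749; C₋=(4.6220,-2.1422) cross=-28.749
  mode - wants cross < 0 → take C=(4.6220,-2.1422) (cross=-28.749)
ex = (C−B)/|BC| = (0.8520,-0.5235); ey = (0.5235,0.8520)
P = B + 3.05·ex + 0.67·ey = (0.7553,1.0201)

0.76 1.02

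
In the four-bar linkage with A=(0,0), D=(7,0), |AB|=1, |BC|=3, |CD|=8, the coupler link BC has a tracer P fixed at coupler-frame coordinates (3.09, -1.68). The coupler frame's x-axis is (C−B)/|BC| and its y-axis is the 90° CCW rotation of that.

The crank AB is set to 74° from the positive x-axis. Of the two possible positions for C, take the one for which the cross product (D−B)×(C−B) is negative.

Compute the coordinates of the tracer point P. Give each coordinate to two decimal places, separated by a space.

-2.39 -1.34

A=(0,0), D=(7.00,0)
B = A + 1.00·(cos74°, sin74°) = (0.2756, 0.9613)
|BD| = 6.7927
circle(B,3.00) ∩ circle(D,8.00): a=-0.6521, h=2.9283
  candidates: C₊=(0.0445,3.9523) cross=19.891; C₋=(-0.7843,-1.8453) cross=-19.891
  mode - wants cross < 0 → take C=(-0.7843,-1.8453) (cross=-19.891)
ex = (C−B)/|BC| = (-0.3533,-0.9355); ey = (0.9355,-0.3533)
P = B + 3.09·ex + -1.68·ey = (-2.3877,-1.3359)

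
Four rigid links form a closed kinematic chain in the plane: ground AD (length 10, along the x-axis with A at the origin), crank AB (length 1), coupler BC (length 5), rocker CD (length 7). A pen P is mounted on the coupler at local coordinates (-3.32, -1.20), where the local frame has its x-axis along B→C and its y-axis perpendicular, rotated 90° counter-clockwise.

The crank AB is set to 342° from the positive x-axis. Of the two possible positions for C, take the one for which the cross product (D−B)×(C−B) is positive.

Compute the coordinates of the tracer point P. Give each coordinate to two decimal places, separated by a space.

-0.14 -3.67

A=(0,0), D=(10.00,0)
B = A + 1.00·(cos342°, sin342°) = (0.9511, -0.3090)
|BD| = 9.0542
circle(B,5.00) ∩ circle(D,7.00): a=3.2018, h=3.8404
  candidates: C₊=(4.0199,3.6384) cross=34.772; C₋=(4.2820,-4.0379) cross=-34.772
  mode + wants cross > 0 → take C=(4.0199,3.6384) (cross=34.772)
ex = (C−B)/|BC| = (0.6138,0.7895); ey = (-0.7895,0.6138)
P = B + -3.32·ex + -1.20·ey = (-0.1393,-3.6666)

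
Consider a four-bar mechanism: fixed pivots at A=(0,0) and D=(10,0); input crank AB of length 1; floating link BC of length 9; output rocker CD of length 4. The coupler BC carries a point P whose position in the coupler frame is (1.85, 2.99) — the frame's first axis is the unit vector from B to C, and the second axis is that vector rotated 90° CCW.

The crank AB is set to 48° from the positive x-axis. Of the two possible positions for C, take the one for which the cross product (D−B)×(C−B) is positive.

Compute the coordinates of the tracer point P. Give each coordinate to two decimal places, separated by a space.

A=(0,0), D=(10.00,0)
B = A + 1.00·(cos48°, sin48°) = (0.6691, 0.7431)
|BD| = 9.3604
circle(B,9.00) ∩ circle(D,4.00): a=8.1523, h=3.8132
  candidates: C₊=(9.0984,3.8971) cross=35.693; C₋=(8.4929,-3.7052) cross=-35.693
  mode + wants cross > 0 → take C=(9.0984,3.8971) (cross=35.693)
ex = (C−B)/|BC| = (0.9366,0.3504); ey = (-0.3504,0.9366)
P = B + 1.85·ex + 2.99·ey = (1.3540,4.1918)

1.35 4.19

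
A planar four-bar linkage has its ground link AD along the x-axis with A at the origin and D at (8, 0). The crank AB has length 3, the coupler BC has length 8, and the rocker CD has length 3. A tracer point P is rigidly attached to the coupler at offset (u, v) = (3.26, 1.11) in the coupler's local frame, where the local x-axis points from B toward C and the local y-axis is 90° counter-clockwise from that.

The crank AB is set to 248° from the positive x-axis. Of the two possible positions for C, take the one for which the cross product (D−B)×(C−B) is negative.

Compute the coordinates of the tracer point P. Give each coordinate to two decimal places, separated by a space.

A=(0,0), D=(8.00,0)
B = A + 3.00·(cos248°, sin248°) = (-1.1238, -2.7816)
|BD| = 9.5384
circle(B,8.00) ∩ circle(D,3.00): a=7.6523, h=2.3329
  candidates: C₊=(5.5155,1.6815) cross=22.252; C₋=(6.8762,-2.7816) cross=-22.252
  mode - wants cross < 0 → take C=(6.8762,-2.7816) (cross=-22.252)
ex = (C−B)/|BC| = (1.0000,0.0000); ey = (-0.0000,1.0000)
P = B + 3.26·ex + 1.11·ey = (2.1362,-1.6716)

2.14 -1.67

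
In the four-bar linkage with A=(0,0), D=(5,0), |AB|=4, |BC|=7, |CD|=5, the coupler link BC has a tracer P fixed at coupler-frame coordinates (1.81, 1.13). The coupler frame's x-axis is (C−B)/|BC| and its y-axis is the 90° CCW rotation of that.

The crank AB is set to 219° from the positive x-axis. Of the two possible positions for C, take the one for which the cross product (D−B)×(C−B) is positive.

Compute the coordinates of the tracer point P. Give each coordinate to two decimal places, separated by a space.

A=(0,0), D=(5.00,0)
B = A + 4.00·(cos219°, sin219°) = (-3.1086, -2.5173)
|BD| = 8.4903
circle(B,7.00) ∩ circle(D,5.00): a=5.6585, h=4.1208
  candidates: C₊=(1.0738,3.0959) cross=34.987; C₋=(3.5173,-4.7751) cross=-34.987
  mode + wants cross > 0 → take C=(1.0738,3.0959) (cross=34.987)
ex = (C−B)/|BC| = (0.5975,0.8019); ey = (-0.8019,0.5975)
P = B + 1.81·ex + 1.13·ey = (-2.9333,-0.3907)

-2.93 -0.39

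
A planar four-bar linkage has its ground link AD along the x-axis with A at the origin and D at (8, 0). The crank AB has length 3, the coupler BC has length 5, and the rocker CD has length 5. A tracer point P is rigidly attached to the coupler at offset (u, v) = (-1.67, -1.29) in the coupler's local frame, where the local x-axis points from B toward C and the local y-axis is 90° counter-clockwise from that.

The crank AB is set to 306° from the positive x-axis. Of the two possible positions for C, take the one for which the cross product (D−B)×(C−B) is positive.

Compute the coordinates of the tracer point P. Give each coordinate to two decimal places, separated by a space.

A=(0,0), D=(8.00,0)
B = A + 3.00·(cos306°, sin306°) = (1.7634, -2.4271)
|BD| = 6.6923
circle(B,5.00) ∩ circle(D,5.00): a=3.3461, h=3.7153
  candidates: C₊=(3.5343,2.2488) cross=24.864; C₋=(6.2291,-4.6759) cross=-24.864
  mode + wants cross > 0 → take C=(3.5343,2.2488) (cross=24.864)
ex = (C−B)/|BC| = (0.3542,0.9352); ey = (-0.9352,0.3542)
P = B + -1.67·ex + -1.29·ey = (2.3782,-4.4457)

2.38 -4.45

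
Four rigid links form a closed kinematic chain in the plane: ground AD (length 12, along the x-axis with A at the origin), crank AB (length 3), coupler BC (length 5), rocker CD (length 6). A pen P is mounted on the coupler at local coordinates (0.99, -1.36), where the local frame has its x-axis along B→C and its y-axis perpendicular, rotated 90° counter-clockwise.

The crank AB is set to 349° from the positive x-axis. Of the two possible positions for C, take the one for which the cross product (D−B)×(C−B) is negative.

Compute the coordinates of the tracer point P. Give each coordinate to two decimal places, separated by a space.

A=(0,0), D=(12.00,0)
B = A + 3.00·(cos349°, sin349°) = (2.9449, -0.5724)
|BD| = 9.0732
circle(B,5.00) ∩ circle(D,6.00): a=3.9304, h=3.0906
  candidates: C₊=(6.6725,2.7600) cross=28.042; C₋=(7.0625,-3.4089) cross=-28.042
  mode - wants cross < 0 → take C=(7.0625,-3.4089) (cross=-28.042)
ex = (C−B)/|BC| = (0.8235,-0.5673); ey = (0.5673,0.8235)
P = B + 0.99·ex + -1.36·ey = (2.9886,-2.2540)

2.99 -2.25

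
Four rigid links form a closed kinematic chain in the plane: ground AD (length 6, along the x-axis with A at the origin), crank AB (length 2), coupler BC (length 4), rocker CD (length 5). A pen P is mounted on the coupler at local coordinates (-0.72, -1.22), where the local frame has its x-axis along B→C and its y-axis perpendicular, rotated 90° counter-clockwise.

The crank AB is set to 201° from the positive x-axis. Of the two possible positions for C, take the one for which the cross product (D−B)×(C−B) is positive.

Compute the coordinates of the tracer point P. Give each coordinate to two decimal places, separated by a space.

A=(0,0), D=(6.00,0)
B = A + 2.00·(cos201°, sin201°) = (-1.8672, -0.7167)
|BD| = 7.8997
circle(B,4.00) ∩ circle(D,5.00): a=3.3802, h=2.1387
  candidates: C₊=(1.3051,1.7198) cross=16.895; C₋=(1.6932,-2.5399) cross=-16.895
  mode + wants cross > 0 → take C=(1.3051,1.7198) (cross=16.895)
ex = (C−B)/|BC| = (0.7931,0.6091); ey = (-0.6091,0.7931)
P = B + -0.72·ex + -1.22·ey = (-1.6950,-2.1229)

-1.70 -2.12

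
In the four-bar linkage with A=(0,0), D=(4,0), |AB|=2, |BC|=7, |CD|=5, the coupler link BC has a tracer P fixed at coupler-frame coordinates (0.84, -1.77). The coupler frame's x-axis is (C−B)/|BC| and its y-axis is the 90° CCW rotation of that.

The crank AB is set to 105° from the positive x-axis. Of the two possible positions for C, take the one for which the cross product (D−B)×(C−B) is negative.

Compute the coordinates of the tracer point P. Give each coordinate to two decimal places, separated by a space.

-1.86 0.51

A=(0,0), D=(4.00,0)
B = A + 2.00·(cos105°, sin105°) = (-0.5176, 1.9319)
|BD| = 4.9134
circle(B,7.00) ∩ circle(D,5.00): a=4.8990, h=5.0000
  candidates: C₊=(5.9527,4.6029) cross=24.567; C₋=(2.0209,-4.5916) cross=-24.567
  mode - wants cross < 0 → take C=(2.0209,-4.5916) (cross=-24.567)
ex = (C−B)/|BC| = (0.3626,-0.9319); ey = (0.9319,0.3626)
P = B + 0.84·ex + -1.77·ey = (-1.8625,0.5071)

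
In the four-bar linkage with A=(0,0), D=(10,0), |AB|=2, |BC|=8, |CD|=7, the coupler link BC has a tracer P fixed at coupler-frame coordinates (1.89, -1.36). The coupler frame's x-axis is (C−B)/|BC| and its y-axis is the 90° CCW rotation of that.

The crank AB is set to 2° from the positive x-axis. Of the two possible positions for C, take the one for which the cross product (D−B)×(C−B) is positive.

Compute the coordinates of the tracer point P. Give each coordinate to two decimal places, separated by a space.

4.24 0.70

A=(0,0), D=(10.00,0)
B = A + 2.00·(cos2°, sin2°) = (1.9988, 0.0698)
|BD| = 8.0015
circle(B,8.00) ∩ circle(D,7.00): a=4.9381, h=6.2941
  candidates: C₊=(6.9916,6.3206) cross=50.362; C₋=(6.8818,-6.2671) cross=-50.362
  mode + wants cross > 0 → take C=(6.9916,6.3206) (cross=50.362)
ex = (C−B)/|BC| = (0.6241,0.7813); ey = (-0.7813,0.6241)
P = B + 1.89·ex + -1.36·ey = (4.2410,0.6978)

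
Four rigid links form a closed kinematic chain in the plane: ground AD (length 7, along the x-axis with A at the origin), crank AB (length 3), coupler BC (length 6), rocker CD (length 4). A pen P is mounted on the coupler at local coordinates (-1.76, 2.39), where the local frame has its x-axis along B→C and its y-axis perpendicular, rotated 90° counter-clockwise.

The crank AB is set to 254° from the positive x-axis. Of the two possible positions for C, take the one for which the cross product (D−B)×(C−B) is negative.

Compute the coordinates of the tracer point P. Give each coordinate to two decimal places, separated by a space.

-2.32 -0.32

A=(0,0), D=(7.00,0)
B = A + 3.00·(cos254°, sin254°) = (-0.8269, -2.8838)
|BD| = 8.3413
circle(B,6.00) ∩ circle(D,4.00): a=5.3695, h=2.6774
  candidates: C₊=(3.2858,1.4849) cross=22.333; C₋=(5.1371,-3.5397) cross=-22.333
  mode - wants cross < 0 → take C=(5.1371,-3.5397) (cross=-22.333)
ex = (C−B)/|BC| = (0.9940,-0.1093); ey = (0.1093,0.9940)
P = B + -1.76·ex + 2.39·ey = (-2.3151,-0.3157)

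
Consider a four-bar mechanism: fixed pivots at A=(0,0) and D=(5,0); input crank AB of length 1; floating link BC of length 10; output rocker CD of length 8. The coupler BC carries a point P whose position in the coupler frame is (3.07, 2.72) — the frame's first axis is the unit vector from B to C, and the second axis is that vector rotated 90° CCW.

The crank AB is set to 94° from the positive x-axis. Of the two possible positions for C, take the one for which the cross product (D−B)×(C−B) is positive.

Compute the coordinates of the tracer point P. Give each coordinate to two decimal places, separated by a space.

0.43 5.07

A=(0,0), D=(5.00,0)
B = A + 1.00·(cos94°, sin94°) = (-0.0698, 0.9976)
|BD| = 5.1670
circle(B,10.00) ∩ circle(D,8.00): a=6.0672, h=7.9492
  candidates: C₊=(7.4180,7.6258) cross=41.073; C₋=(4.3485,-7.9734) cross=-41.073
  mode + wants cross > 0 → take C=(7.4180,7.6258) (cross=41.073)
ex = (C−B)/|BC| = (0.7488,0.6628); ey = (-0.6628,0.7488)
P = B + 3.07·ex + 2.72·ey = (0.4261,5.0691)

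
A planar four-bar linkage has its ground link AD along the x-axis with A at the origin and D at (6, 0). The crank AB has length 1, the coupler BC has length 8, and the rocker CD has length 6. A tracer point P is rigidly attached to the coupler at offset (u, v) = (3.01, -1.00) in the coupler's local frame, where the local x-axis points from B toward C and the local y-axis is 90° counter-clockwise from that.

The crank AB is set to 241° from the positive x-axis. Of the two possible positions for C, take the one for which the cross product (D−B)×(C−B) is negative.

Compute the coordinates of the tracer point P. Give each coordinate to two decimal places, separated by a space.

A=(0,0), D=(6.00,0)
B = A + 1.00·(cos241°, sin241°) = (-0.4848, -0.8746)
|BD| = 6.5435
circle(B,8.00) ∩ circle(D,6.00): a=5.4113, h=5.8922
  candidates: C₊=(4.0904,5.6880) cross=38.556; C₋=(5.6655,-5.9907) cross=-38.556
  mode - wants cross < 0 → take C=(5.6655,-5.9907) (cross=-38.556)
ex = (C−B)/|BC| = (0.7688,-0.6395); ey = (0.6395,0.7688)
P = B + 3.01·ex + -1.00·ey = (1.1897,-3.5683)

1.19 -3.57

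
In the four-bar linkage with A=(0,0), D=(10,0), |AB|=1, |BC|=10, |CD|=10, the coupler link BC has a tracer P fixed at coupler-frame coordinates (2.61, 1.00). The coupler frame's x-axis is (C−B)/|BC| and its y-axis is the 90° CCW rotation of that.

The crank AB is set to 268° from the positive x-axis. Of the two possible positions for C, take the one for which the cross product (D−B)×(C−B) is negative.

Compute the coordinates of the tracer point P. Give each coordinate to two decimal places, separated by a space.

2.31 -2.52

A=(0,0), D=(10.00,0)
B = A + 1.00·(cos268°, sin268°) = (-0.0349, -0.9994)
|BD| = 10.0845
circle(B,10.00) ∩ circle(D,10.00): a=5.0423, h=8.6357
  candidates: C₊=(4.1267,8.0935) cross=87.087; C₋=(5.8384,-9.0929) cross=-87.087
  mode - wants cross < 0 → take C=(5.8384,-9.0929) (cross=-87.087)
ex = (C−B)/|BC| = (0.5873,-0.8094); ey = (0.8094,0.5873)
P = B + 2.61·ex + 1.00·ey = (2.3074,-2.5245)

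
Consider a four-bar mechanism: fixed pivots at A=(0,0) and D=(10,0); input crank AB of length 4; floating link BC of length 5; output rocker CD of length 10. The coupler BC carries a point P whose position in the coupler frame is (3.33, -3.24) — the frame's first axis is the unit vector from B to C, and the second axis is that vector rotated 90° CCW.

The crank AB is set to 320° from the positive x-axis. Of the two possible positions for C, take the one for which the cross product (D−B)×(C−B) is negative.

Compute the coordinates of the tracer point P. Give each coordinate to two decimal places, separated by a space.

A=(0,0), D=(10.00,0)
B = A + 4.00·(cos320°, sin320°) = (3.0642, -2.5712)
|BD| = 7.3971
circle(B,5.00) ∩ circle(D,10.00): a=-1.3711, h=4.8083
  candidates: C₊=(0.1073,1.4608) cross=35.568; C₋=(3.4500,-7.5562) cross=-35.568
  mode - wants cross < 0 → take C=(3.4500,-7.5562) (cross=-35.568)
ex = (C−B)/|BC| = (0.0772,-0.9970); ey = (0.9970,0.0772)
P = B + 3.33·ex + -3.24·ey = (0.0908,-6.1412)

0.09 -6.14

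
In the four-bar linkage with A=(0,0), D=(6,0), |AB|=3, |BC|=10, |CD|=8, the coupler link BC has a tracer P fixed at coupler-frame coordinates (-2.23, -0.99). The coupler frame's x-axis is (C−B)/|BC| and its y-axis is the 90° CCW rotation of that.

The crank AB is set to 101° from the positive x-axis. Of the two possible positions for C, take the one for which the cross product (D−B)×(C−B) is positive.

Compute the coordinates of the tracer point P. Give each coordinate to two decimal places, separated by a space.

-2.07 1.02

A=(0,0), D=(6.00,0)
B = A + 3.00·(cos101°, sin101°) = (-0.5724, 2.9449)
|BD| = 7.2020
circle(B,10.00) ∩ circle(D,8.00): a=6.1003, h=7.9238
  candidates: C₊=(8.2346,7.6816) cross=57.067; C₋=(1.7546,-6.7806) cross=-57.067
  mode + wants cross > 0 → take C=(8.2346,7.6816) (cross=57.067)
ex = (C−B)/|BC| = (0.8807,0.4737); ey = (-0.4737,0.8807)
P = B + -2.23·ex + -0.99·ey = (-2.0675,1.0167)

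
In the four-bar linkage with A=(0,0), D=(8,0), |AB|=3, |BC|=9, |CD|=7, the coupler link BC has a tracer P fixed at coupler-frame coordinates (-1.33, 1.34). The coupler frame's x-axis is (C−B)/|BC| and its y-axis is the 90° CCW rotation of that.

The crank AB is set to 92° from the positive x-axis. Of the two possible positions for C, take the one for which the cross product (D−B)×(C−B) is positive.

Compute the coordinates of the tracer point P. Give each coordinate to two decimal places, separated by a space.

A=(0,0), D=(8.00,0)
B = A + 3.00·(cos92°, sin92°) = (-0.1047, 2.9982)
|BD| = 8.6415
circle(B,9.00) ∩ circle(D,7.00): a=6.1723, h=6.5500
  candidates: C₊=(7.9567,6.9999) cross=56.602; C₋=(3.4116,-5.2865) cross=-56.602
  mode + wants cross > 0 → take C=(7.9567,6.9999) (cross=56.602)
ex = (C−B)/|BC| = (0.8957,0.4446); ey = (-0.4446,0.8957)
P = B + -1.33·ex + 1.34·ey = (-1.8918,3.6071)

-1.89 3.61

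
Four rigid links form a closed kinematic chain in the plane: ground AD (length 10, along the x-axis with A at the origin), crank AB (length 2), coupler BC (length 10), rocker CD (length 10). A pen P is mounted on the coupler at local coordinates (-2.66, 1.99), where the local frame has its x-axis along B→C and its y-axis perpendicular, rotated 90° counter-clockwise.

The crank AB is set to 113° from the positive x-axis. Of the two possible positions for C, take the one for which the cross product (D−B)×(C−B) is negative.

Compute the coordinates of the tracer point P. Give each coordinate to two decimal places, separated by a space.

-0.02 5.07

A=(0,0), D=(10.00,0)
B = A + 2.00·(cos113°, sin113°) = (-0.7815, 1.8410)
|BD| = 10.9375
circle(B,10.00) ∩ circle(D,10.00): a=5.4688, h=8.3721
  candidates: C₊=(6.0185,9.1732) cross=91.570; C₋=(3.2001,-7.3322) cross=-91.570
  mode - wants cross < 0 → take C=(3.2001,-7.3322) (cross=-91.570)
ex = (C−B)/|BC| = (0.3982,-0.9173); ey = (0.9173,0.3982)
P = B + -2.66·ex + 1.99·ey = (-0.0151,5.0734)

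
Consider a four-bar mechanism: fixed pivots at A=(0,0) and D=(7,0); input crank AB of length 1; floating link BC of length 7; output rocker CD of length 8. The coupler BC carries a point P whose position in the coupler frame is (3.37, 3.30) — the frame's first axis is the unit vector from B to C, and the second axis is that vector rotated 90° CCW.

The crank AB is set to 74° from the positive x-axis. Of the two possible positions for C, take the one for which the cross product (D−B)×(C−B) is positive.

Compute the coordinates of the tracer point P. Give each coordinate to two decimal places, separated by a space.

-1.12 5.47

A=(0,0), D=(7.00,0)
B = A + 1.00·(cos74°, sin74°) = (0.2756, 0.9613)
|BD| = 6.7927
circle(B,7.00) ∩ circle(D,8.00): a=2.2922, h=6.6140
  candidates: C₊=(3.4808,7.1844) cross=44.927; C₋=(1.6088,-5.9106) cross=-44.927
  mode + wants cross > 0 → take C=(3.4808,7.1844) (cross=44.927)
ex = (C−B)/|BC| = (0.4579,0.8890); ey = (-0.8890,0.4579)
P = B + 3.37·ex + 3.30·ey = (-1.1151,5.4682)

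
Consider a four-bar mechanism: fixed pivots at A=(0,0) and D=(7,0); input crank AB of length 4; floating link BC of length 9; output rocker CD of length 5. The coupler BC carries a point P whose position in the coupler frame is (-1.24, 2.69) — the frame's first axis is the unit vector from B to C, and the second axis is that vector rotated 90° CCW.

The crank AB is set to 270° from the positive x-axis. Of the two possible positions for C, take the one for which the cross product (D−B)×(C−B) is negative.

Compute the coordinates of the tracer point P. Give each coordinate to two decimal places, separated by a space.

-1.06 -1.23

A=(0,0), D=(7.00,0)
B = A + 4.00·(cos270°, sin270°) = (-0.0000, -4.0000)
|BD| = 8.0623
circle(B,9.00) ∩ circle(D,5.00): a=7.5041, h=4.9687
  candidates: C₊=(4.0502,4.0372) cross=40.059; C₋=(8.9806,-4.5910) cross=-40.059
  mode - wants cross < 0 → take C=(8.9806,-4.5910) (cross=-40.059)
ex = (C−B)/|BC| = (0.9978,-0.0657); ey = (0.0657,0.9978)
P = B + -1.24·ex + 2.69·ey = (-1.0607,-1.2344)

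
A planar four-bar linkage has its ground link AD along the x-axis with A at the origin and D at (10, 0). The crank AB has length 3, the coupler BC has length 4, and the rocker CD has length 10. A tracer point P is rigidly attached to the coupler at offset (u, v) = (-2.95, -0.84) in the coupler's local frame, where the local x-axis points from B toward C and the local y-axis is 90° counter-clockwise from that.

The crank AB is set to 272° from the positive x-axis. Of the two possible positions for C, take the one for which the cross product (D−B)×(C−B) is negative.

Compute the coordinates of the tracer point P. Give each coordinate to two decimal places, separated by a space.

A=(0,0), D=(10.00,0)
B = A + 3.00·(cos272°, sin272°) = (0.1047, -2.9982)
|BD| = 10.3395
circle(B,4.00) ∩ circle(D,10.00): a=1.1077, h=3.8436
  candidates: C₊=(0.0503,1.0015) cross=39.741; C₋=(2.2793,-6.3554) cross=-39.741
  mode - wants cross < 0 → take C=(2.2793,-6.3554) (cross=-39.741)
ex = (C−B)/|BC| = (0.5437,-0.8393); ey = (0.8393,0.5437)
P = B + -2.95·ex + -0.84·ey = (-2.2041,-0.9789)

-2.20 -0.98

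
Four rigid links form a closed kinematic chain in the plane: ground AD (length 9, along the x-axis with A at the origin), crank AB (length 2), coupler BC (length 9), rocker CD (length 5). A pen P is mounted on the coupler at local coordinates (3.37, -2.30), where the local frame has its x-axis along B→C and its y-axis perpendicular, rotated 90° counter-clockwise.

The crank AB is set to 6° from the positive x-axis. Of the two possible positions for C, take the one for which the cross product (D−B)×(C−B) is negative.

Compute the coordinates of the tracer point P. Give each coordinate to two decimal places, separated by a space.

3.41 -3.61

A=(0,0), D=(9.00,0)
B = A + 2.00·(cos6°, sin6°) = (1.9890, 0.2091)
|BD| = 7.0141
circle(B,9.00) ∩ circle(D,5.00): a=7.4990, h=4.9764
  candidates: C₊=(9.6330,4.9598) cross=34.905; C₋=(9.3364,-4.9887) cross=-34.905
  mode - wants cross < 0 → take C=(9.3364,-4.9887) (cross=-34.905)
ex = (C−B)/|BC| = (0.8164,-0.5775); ey = (0.5775,0.8164)
P = B + 3.37·ex + -2.30·ey = (3.4119,-3.6149)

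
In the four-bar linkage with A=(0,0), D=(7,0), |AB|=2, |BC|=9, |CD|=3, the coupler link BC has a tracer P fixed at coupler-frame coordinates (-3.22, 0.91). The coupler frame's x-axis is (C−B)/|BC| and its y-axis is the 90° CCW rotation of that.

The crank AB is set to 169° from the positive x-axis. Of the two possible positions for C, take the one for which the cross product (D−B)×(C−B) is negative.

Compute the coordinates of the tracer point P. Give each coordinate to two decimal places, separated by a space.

A=(0,0), D=(7.00,0)
B = A + 2.00·(cos169°, sin169°) = (-1.9633, 0.3816)
|BD| = 8.9714
circle(B,9.00) ∩ circle(D,3.00): a=8.4985, h=2.9625
  candidates: C₊=(6.6535,2.9799) cross=26.578; C₋=(6.4015,-2.9397) cross=-26.578
  mode - wants cross < 0 → take C=(6.4015,-2.9397) (cross=-26.578)
ex = (C−B)/|BC| = (0.9294,-0.3690); ey = (0.3690,0.9294)
P = B + -3.22·ex + 0.91·ey = (-4.6202,2.4157)

-4.62 2.42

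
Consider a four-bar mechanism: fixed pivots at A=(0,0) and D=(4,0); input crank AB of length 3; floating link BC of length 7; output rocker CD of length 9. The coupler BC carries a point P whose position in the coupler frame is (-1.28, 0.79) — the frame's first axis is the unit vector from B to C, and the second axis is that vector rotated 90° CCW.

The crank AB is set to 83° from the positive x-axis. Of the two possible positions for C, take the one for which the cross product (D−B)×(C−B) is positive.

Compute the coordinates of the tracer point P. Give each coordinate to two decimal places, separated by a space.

-0.97 2.28

A=(0,0), D=(4.00,0)
B = A + 3.00·(cos83°, sin83°) = (0.3656, 2.9776)
|BD| = 4.6984
circle(B,7.00) ∩ circle(D,9.00): a=-1.0562, h=6.9199
  candidates: C₊=(3.9341,8.9998) cross=32.512; C₋=(-4.8369,-1.7058) cross=-32.512
  mode + wants cross > 0 → take C=(3.9341,8.9998) (cross=32.512)
ex = (C−B)/|BC| = (0.5098,0.8603); ey = (-0.8603,0.5098)
P = B + -1.28·ex + 0.79·ey = (-0.9666,2.2792)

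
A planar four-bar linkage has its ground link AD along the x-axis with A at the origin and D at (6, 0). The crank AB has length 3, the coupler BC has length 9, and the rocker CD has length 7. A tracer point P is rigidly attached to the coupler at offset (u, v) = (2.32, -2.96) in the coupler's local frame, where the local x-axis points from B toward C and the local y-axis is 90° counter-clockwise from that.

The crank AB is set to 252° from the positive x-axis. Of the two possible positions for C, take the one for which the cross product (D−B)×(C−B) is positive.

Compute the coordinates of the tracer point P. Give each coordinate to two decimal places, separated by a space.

2.61 -1.59

A=(0,0), D=(6.00,0)
B = A + 3.00·(cos252°, sin252°) = (-0.9271, -2.8532)
|BD| = 7.4916
circle(B,9.00) ∩ circle(D,7.00): a=5.8815, h=6.8123
  candidates: C₊=(1.9168,5.6857) cross=51.035; C₋=(7.1057,-6.9121) cross=-51.035
  mode + wants cross > 0 → take C=(1.9168,5.6857) (cross=51.035)
ex = (C−B)/|BC| = (0.3160,0.9488); ey = (-0.9488,0.3160)
P = B + 2.32·ex + -2.96·ey = (2.6144,-1.5873)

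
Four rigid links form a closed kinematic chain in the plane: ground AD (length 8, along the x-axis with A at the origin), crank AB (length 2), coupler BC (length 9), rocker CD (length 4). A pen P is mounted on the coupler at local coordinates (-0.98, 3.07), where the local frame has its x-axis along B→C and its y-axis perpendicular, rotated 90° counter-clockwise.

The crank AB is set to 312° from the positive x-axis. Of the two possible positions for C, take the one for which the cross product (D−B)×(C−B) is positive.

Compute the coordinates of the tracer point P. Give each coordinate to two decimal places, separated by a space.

-1.30 0.36

A=(0,0), D=(8.00,0)
B = A + 2.00·(cos312°, sin312°) = (1.3383, -1.4863)
|BD| = 6.8255
circle(B,9.00) ∩ circle(D,4.00): a=8.1743, h=3.7657
  candidates: C₊=(8.4964,3.9691) cross=25.703; C₋=(10.1364,-3.3817) cross=-25.703
  mode + wants cross > 0 → take C=(8.4964,3.9691) (cross=25.703)
ex = (C−B)/|BC| = (0.7953,0.6062); ey = (-0.6062,0.7953)
P = B + -0.98·ex + 3.07·ey = (-1.3021,0.3614)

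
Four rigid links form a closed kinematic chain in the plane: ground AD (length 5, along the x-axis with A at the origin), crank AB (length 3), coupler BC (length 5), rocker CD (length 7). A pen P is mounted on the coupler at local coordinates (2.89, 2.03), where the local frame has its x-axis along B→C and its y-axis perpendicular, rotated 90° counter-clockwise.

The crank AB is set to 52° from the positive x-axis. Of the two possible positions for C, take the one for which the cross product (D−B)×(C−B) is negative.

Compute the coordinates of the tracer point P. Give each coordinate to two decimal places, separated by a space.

A=(0,0), D=(5.00,0)
B = A + 3.00·(cos52°, sin52°) = (1.8470, 2.3640)
|BD| = 3.9408
circle(B,5.00) ∩ circle(D,7.00): a=-1.0746, h=4.8832
  candidates: C₊=(3.9165,6.9156) cross=19.244; C₋=(-1.9421,-0.8983) cross=-19.244
  mode - wants cross < 0 → take C=(-1.9421,-0.8983) (cross=-19.244)
ex = (C−B)/|BC| = (-0.7578,-0.6525); ey = (0.6525,-0.7578)
P = B + 2.89·ex + 2.03·ey = (0.9814,-1.0600)

0.98 -1.06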